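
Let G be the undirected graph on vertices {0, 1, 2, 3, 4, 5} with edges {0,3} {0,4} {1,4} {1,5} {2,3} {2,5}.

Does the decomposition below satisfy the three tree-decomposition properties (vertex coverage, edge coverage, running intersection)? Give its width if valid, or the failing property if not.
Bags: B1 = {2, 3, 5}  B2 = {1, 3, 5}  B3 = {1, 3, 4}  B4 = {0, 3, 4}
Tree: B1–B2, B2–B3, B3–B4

Yes; width 2.

Every vertex of G appears in some bag (union = {0, 1, 2, 3, 4, 5}); every edge is covered by a bag; and for each vertex v the set of bags containing v is connected in the bag tree. The decomposition is therefore valid. The largest bag has 3 vertices, so the width is 2.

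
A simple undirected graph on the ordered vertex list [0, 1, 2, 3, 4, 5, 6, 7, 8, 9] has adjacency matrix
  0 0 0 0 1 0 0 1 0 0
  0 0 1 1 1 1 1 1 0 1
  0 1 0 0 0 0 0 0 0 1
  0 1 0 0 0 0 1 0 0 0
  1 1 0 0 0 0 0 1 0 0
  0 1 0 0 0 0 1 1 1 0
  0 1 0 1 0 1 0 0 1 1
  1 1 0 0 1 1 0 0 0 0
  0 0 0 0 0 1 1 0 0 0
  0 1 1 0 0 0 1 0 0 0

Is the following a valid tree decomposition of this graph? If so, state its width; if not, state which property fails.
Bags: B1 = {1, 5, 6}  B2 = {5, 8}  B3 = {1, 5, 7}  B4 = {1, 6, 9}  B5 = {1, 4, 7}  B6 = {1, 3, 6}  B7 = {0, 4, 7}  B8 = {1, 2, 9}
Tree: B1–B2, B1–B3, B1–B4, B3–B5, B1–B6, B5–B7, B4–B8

No — edge (6,8) lies in no bag.

A tree decomposition must satisfy three properties: every vertex lies in some bag; for every edge, both endpoints lie together in some bag; and for every vertex, the bags containing it form a connected subtree. Here edge (6,8) lies in no bag, so the decomposition is invalid.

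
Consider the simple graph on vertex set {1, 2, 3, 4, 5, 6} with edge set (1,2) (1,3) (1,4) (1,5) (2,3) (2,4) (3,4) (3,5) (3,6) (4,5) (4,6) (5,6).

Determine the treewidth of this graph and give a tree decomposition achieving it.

Treewidth 3.
One optimal decomposition is:
Bags: B1 = {1, 3, 4, 5}  B2 = {1, 2, 3, 4}  B3 = {3, 4, 5, 6}
Tree: B1–B2, B1–B3

The largest bag has 4 vertices, giving width 3; this decomposition certifies tw(G) ≤ 3. Conversely, {1, 2, 3, 4} is a clique of size 4, and the vertices of any clique must share a bag in every tree decomposition; so some bag has ≥ 4 vertices and tw(G) ≥ 3. Therefore the treewidth is 3.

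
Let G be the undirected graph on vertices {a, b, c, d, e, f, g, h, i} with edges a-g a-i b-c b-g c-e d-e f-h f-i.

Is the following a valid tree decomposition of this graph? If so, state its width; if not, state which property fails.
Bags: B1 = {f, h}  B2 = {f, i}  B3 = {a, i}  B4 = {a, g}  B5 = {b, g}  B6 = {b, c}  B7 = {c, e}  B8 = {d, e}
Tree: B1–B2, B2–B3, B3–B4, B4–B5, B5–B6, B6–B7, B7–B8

Checking the three conditions: (i) the bags cover all of {a, b, c, d, e, f, g, h, i}; (ii) for each edge, some bag contains both endpoints; (iii) the bags containing any fixed vertex form a subtree. All hold, so the decomposition is valid with width 2 − 1 = 1.

Yes; width 1.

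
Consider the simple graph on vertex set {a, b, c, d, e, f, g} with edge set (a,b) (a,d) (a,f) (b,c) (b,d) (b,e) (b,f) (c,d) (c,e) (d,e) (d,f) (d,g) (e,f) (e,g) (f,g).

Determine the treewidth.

A width-3 tree decomposition is:
Bags: B1 = {b, d, e, f}  B2 = {b, c, d, e}  B3 = {d, e, f, g}  B4 = {a, b, d, f}
Tree: B1–B2, B1–B3, B1–B4
Each bag holds 4 vertices, so the decomposition has width 3, which upper-bounds the treewidth. For the lower bound, the 4 vertices {b, c, d, e} are pairwise adjacent, and any tree decomposition puts a clique entirely inside one bag — forcing width ≥ 3. Combining the bounds, tw(G) = 3.

3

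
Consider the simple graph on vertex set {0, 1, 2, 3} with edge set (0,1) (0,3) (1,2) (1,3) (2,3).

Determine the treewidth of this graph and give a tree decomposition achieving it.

Each bag holds 3 vertices, so the decomposition has width 2, which upper-bounds the treewidth. Conversely, {0, 1, 3} is a clique of size 3, and the vertices of any clique must share a bag in every tree decomposition; so some bag has ≥ 3 vertices and tw(G) ≥ 2. The upper and lower bounds meet at 2, so that is the treewidth.

Treewidth 2.
Bags: B1 = {1, 2, 3}  B2 = {0, 1, 3}
Tree: B1–B2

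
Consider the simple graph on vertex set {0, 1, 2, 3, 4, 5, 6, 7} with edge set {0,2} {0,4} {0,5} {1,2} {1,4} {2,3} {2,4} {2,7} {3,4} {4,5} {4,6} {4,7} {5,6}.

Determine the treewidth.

2

A width-2 tree decomposition is:
Bags: B1 = {2, 4, 7}  B2 = {0, 2, 4}  B3 = {1, 2, 4}  B4 = {0, 4, 5}  B5 = {2, 3, 4}  B6 = {4, 5, 6}
Tree: B1–B2, B2–B3, B2–B4, B3–B5, B4–B6
The largest bag has 3 vertices, giving width 2; this decomposition certifies tw(G) ≤ 2. For the lower bound, the 3 vertices {0, 2, 4} are pairwise adjacent, and any tree decomposition puts a clique entirely inside one bag — forcing width ≥ 2. Therefore the treewidth is 2.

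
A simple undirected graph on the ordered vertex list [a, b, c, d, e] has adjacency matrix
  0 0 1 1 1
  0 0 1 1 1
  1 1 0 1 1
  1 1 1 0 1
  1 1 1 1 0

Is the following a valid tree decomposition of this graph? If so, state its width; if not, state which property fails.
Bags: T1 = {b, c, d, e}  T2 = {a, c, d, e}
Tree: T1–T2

Every vertex of G appears in some bag (union = {a, b, c, d, e}); every edge is covered by a bag; and for each vertex v the set of bags containing v is connected in the bag tree. The decomposition is therefore valid. The largest bag has 4 vertices, so the width is 3.

Yes; width 3.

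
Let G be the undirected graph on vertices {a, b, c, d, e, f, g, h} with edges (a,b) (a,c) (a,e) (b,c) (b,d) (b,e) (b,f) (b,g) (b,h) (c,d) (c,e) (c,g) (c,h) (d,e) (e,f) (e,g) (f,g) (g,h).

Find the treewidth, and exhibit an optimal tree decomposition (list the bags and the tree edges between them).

Every bag has size at most 4, so the width is 4 − 1 = 3 and tw(G) ≤ 3. Conversely, {b, c, d, e} is a clique of size 4, and the vertices of any clique must share a bag in every tree decomposition; so some bag has ≥ 4 vertices and tw(G) ≥ 3. Therefore the treewidth is 3.

Treewidth 3.
Bags: B1 = {b, c, e, g}  B2 = {b, c, d, e}  B3 = {a, b, c, e}  B4 = {b, e, f, g}  B5 = {b, c, g, h}
Tree: B1–B2, B1–B3, B1–B4, B1–B5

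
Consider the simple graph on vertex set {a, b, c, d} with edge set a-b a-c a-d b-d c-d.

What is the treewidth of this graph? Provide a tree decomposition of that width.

Each bag holds 3 vertices, so the decomposition has width 2, which upper-bounds the treewidth. For the lower bound, the 3 vertices {a, c, d} are pairwise adjacent, and any tree decomposition puts a clique entirely inside one bag — forcing width ≥ 2. The upper and lower bounds meet at 2, so that is the treewidth.

Treewidth 2.
Bags: B1 = {a, b, d}  B2 = {a, c, d}
Tree: B1–B2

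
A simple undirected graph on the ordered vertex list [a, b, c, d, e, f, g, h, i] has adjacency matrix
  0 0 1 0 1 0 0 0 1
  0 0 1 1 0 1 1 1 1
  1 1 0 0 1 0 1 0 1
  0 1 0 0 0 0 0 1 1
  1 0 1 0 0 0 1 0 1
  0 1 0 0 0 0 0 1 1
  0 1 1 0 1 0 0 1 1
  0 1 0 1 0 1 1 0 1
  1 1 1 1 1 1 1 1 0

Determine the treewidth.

A width-3 tree decomposition is:
Bags: B1 = {b, d, h, i}  B2 = {b, f, h, i}  B3 = {b, g, h, i}  B4 = {b, c, g, i}  B5 = {c, e, g, i}  B6 = {a, c, e, i}
Tree: B1–B2, B2–B3, B3–B4, B4–B5, B5–B6
Each bag holds 4 vertices, so the decomposition has width 3, which upper-bounds the treewidth. On the other hand G contains the 4-clique {c, e, g, i}. A clique must lie in a single bag of any decomposition, so no decomposition can have width below 3. Combining the bounds, tw(G) = 3.

3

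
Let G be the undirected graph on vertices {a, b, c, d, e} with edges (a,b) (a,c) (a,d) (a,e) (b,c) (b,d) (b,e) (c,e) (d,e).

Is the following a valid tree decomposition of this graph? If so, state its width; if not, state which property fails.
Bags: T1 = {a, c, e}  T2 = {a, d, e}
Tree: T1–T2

No — vertex b appears in no bag.

A tree decomposition must satisfy three properties: every vertex lies in some bag; for every edge, both endpoints lie together in some bag; and for every vertex, the bags containing it form a connected subtree. Here vertex b appears in no bag, so the decomposition is invalid.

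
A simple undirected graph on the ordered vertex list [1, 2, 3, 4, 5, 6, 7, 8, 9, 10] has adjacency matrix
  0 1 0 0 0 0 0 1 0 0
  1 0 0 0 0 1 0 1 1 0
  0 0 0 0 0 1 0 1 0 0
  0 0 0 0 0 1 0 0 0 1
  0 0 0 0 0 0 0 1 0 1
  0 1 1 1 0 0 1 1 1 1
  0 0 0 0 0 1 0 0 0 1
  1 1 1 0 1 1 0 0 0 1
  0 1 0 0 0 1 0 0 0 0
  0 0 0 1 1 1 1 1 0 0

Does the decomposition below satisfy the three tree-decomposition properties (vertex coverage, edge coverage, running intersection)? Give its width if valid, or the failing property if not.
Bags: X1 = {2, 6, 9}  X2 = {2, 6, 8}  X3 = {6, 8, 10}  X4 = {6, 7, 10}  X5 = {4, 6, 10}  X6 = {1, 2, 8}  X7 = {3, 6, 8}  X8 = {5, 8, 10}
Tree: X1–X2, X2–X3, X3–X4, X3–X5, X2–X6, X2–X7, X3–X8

Vertex coverage: the bags together contain {1, 2, 3, 4, 5, 6, 7, 8, 9, 10}, the full vertex set. Edge coverage: each edge of G has both endpoints in at least one bag. Running intersection: for every vertex, the bags containing it form a connected subtree. All three properties hold, so this is a valid tree decomposition of width max|bag| − 1 = 2, and hence tw(G) ≤ 2.

Yes; width 2.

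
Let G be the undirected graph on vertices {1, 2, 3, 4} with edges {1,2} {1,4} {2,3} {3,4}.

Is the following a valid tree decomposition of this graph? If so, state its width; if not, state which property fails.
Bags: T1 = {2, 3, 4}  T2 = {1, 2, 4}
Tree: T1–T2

Yes; width 2.

Every vertex of G appears in some bag (union = {1, 2, 3, 4}); every edge is covered by a bag; and for each vertex v the set of bags containing v is connected in the bag tree. The decomposition is therefore valid. The largest bag has 3 vertices, so the width is 2.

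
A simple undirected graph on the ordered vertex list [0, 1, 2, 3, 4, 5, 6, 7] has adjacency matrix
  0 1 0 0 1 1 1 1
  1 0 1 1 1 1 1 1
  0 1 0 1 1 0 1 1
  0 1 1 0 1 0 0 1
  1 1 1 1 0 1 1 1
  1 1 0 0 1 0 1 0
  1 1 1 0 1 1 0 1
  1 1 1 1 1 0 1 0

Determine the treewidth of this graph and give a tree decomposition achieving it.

The largest bag has 5 vertices, giving width 4; this decomposition certifies tw(G) ≤ 4. On the other hand G contains the 5-clique {1, 2, 3, 4, 7}. A clique must lie in a single bag of any decomposition, so no decomposition can have width below 4. The upper and lower bounds meet at 4, so that is the treewidth.

Treewidth 4.
Bags: B1 = {1, 2, 4, 6, 7}  B2 = {0, 1, 4, 6, 7}  B3 = {0, 1, 4, 5, 6}  B4 = {1, 2, 3, 4, 7}
Tree: B1–B2, B2–B3, B1–B4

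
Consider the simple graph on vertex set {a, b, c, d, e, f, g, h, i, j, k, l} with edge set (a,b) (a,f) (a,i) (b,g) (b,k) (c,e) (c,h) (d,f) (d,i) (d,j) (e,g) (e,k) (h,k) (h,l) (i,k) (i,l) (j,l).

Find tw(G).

3

A width-3 tree decomposition is:
Bags: B1 = {c, e, g, h}  B2 = {e, g, h, k}  B3 = {b, g, h, k}  B4 = {b, h, k, l}  B5 = {b, i, k, l}  B6 = {a, b, i, l}  B7 = {a, i, j, l}  B8 = {a, d, i, j}  B9 = {a, d, f, j}
Tree: B1–B2, B2–B3, B3–B4, B4–B5, B5–B6, B6–B7, B7–B8, B8–B9
Every bag has size at most 4, so the width is 4 − 1 = 3 and tw(G) ≤ 3. For the lower bound: the 4 vertex sets {c,e,g}, {h}, {k}, {a,b,i,l} are disjoint, each induces a connected subgraph, and every pair is joined by at least one edge of G. Contracting each set to a single vertex therefore yields K_{4} as a minor, and since treewidth is minor-monotone, tw(G) ≥ tw(K_{4}) = 3. The upper and lower bounds meet at 3, so that is the treewidth.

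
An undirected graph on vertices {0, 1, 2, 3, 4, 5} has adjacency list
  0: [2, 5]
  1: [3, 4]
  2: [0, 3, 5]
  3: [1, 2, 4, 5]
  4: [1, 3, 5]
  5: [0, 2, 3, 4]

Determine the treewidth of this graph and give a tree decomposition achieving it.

The largest bag has 3 vertices, giving width 2; this decomposition certifies tw(G) ≤ 2. For the lower bound, the 3 vertices {0, 2, 5} are pairwise adjacent, and any tree decomposition puts a clique entirely inside one bag — forcing width ≥ 2. Hence tw(G) = 2 exactly.

Treewidth 2.
Bags: B1 = {3, 4, 5}  B2 = {2, 3, 5}  B3 = {0, 2, 5}  B4 = {1, 3, 4}
Tree: B1–B2, B2–B3, B1–B4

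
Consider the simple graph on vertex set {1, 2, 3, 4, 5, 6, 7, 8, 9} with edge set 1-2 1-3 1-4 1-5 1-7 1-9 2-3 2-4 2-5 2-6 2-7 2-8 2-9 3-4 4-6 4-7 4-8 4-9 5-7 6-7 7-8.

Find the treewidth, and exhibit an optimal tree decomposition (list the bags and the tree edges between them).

Treewidth 3.
Bags: B1 = {1, 2, 4, 7}  B2 = {2, 4, 6, 7}  B3 = {2, 4, 7, 8}  B4 = {1, 2, 5, 7}  B5 = {1, 2, 3, 4}  B6 = {1, 2, 4, 9}
Tree: B1–B2, B2–B3, B1–B4, B1–B5, B5–B6

Every bag has size at most 4, so the width is 4 − 1 = 3 and tw(G) ≤ 3. Conversely, {2, 4, 7, 8} is a clique of size 4, and the vertices of any clique must share a bag in every tree decomposition; so some bag has ≥ 4 vertices and tw(G) ≥ 3. The upper and lower bounds meet at 3, so that is the treewidth.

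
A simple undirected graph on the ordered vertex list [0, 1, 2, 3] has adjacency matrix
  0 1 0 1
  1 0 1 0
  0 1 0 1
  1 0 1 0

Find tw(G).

A width-2 tree decomposition is:
Bags: B1 = {1, 2, 3}  B2 = {0, 1, 3}
Tree: B1–B2
Every bag has size at most 3, so the width is 3 − 1 = 2 and tw(G) ≤ 2. For the lower bound, G contains the cycle 3–2–1–0–3, so G is not a forest; only forests have treewidth ≤ 1, hence tw(G) ≥ 2. Hence tw(G) = 2 exactly.

2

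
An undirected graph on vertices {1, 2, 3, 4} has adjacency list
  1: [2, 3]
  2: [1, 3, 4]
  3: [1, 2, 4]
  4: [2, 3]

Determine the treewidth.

2

A width-2 tree decomposition is:
Bags: B1 = {1, 2, 3}  B2 = {2, 3, 4}
Tree: B1–B2
The largest bag has 3 vertices, giving width 2; this decomposition certifies tw(G) ≤ 2. For the lower bound, the 3 vertices {1, 2, 3} are pairwise adjacent, and any tree decomposition puts a clique entirely inside one bag — forcing width ≥ 2. Combining the bounds, tw(G) = 2.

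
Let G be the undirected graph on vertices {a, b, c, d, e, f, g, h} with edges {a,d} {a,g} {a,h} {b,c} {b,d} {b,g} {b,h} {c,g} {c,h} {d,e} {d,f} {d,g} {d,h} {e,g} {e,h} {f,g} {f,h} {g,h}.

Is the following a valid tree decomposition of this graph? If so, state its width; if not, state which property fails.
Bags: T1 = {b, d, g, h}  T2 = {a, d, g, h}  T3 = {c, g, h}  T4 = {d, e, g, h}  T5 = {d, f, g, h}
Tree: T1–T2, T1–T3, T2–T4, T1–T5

A tree decomposition must satisfy three properties: every vertex lies in some bag; for every edge, both endpoints lie together in some bag; and for every vertex, the bags containing it form a connected subtree. Here edge (b,c) lies in no bag, so the decomposition is invalid.

No — edge (b,c) lies in no bag.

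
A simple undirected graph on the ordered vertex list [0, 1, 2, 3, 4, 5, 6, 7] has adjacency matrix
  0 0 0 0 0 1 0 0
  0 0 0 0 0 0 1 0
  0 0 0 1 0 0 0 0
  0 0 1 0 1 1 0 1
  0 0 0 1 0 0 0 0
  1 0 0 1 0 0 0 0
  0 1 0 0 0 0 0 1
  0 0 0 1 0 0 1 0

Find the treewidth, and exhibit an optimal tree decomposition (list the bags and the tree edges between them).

Every bag has size at most 2, so the width is 2 − 1 = 1 and tw(G) ≤ 1. G has an edge, so its treewidth is at least 1. The upper and lower bounds meet at 1, so that is the treewidth.

Treewidth 1.
One optimal decomposition is:
Bags: B1 = {3, 7}  B2 = {2, 3}  B3 = {3, 5}  B4 = {3, 4}  B5 = {0, 5}  B6 = {6, 7}  B7 = {1, 6}
Tree: B1–B2, B2–B3, B3–B4, B3–B5, B1–B6, B6–B7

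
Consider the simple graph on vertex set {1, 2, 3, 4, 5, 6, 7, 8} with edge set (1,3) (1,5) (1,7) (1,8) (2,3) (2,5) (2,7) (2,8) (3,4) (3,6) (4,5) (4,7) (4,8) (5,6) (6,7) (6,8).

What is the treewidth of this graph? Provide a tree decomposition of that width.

Treewidth 4.
One optimal decomposition is:
Bags: B1 = {1, 3, 5, 7, 8}  B2 = {2, 3, 5, 7, 8}  B3 = {3, 5, 6, 7, 8}  B4 = {3, 4, 5, 7, 8}
Tree: B1–B2, B2–B3, B3–B4

The largest bag has 5 vertices, giving width 4; this decomposition certifies tw(G) ≤ 4. For the lower bound: the 5 vertex sets {1,7}, {2,3}, {6,8}, {5}, {4} are disjoint, each induces a connected subgraph, and every pair is joined by at least one edge of G. Contracting each set to a single vertex therefore yields K_{5} as a minor, and since treewidth is minor-monotone, tw(G) ≥ tw(K_{5}) = 4. Combining the bounds, tw(G) = 4.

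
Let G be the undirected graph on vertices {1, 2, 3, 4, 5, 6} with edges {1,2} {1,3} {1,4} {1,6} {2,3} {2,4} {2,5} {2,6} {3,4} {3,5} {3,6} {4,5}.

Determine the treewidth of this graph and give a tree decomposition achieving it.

Each bag holds 4 vertices, so the decomposition has width 3, which upper-bounds the treewidth. For the lower bound, the 4 vertices {1, 2, 3, 4} are pairwise adjacent, and any tree decomposition puts a clique entirely inside one bag — forcing width ≥ 3. The upper and lower bounds meet at 3, so that is the treewidth.

Treewidth 3.
One such decomposition:
Bags: B1 = {1, 2, 3, 4}  B2 = {2, 3, 4, 5}  B3 = {1, 2, 3, 6}
Tree: B1–B2, B1–B3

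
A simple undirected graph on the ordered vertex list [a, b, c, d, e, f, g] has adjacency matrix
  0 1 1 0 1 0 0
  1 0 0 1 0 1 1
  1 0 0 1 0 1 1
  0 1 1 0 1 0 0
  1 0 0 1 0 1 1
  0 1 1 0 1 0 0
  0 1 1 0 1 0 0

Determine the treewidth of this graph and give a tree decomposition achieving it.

The largest bag has 4 vertices, giving width 3; this decomposition certifies tw(G) ≤ 3. For the lower bound: the 4 vertex sets {b,f}, {a,c}, {e}, {d} are disjoint, each induces a connected subgraph, and every pair is joined by at least one edge of G. Contracting each set to a single vertex therefore yields K_{4} as a minor, and since treewidth is minor-monotone, tw(G) ≥ tw(K_{4}) = 3. Hence tw(G) = 3 exactly.

Treewidth 3.
One optimal decomposition is:
Bags: B1 = {b, c, e, f}  B2 = {a, b, c, e}  B3 = {b, c, d, e}  B4 = {b, c, e, g}
Tree: B1–B2, B2–B3, B3–B4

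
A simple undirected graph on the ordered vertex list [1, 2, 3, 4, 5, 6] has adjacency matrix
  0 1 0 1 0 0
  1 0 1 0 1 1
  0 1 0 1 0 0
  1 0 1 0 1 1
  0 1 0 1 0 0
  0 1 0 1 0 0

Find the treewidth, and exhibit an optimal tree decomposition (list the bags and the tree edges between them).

Treewidth 2.
Bags: B1 = {1, 2, 4}  B2 = {2, 4, 6}  B3 = {2, 3, 4}  B4 = {2, 4, 5}
Tree: B1–B2, B2–B3, B3–B4

The largest bag has 3 vertices, giving width 2; this decomposition certifies tw(G) ≤ 2. For the lower bound, G contains the cycle 4–1–2–6–4, so G is not a forest; only forests have treewidth ≤ 1, hence tw(G) ≥ 2. Hence tw(G) = 2 exactly.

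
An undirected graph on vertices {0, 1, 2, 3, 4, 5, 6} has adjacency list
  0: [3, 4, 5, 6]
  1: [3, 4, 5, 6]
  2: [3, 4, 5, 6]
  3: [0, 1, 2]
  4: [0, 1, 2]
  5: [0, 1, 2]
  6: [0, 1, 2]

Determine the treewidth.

3

A width-3 tree decomposition is:
Bags: B1 = {0, 1, 2, 3}  B2 = {0, 1, 2, 4}  B3 = {0, 1, 2, 5}  B4 = {0, 1, 2, 6}
Tree: B1–B2, B2–B3, B3–B4
The largest bag has 4 vertices, giving width 3; this decomposition certifies tw(G) ≤ 3. For the lower bound: the 4 vertex sets {2,3}, {0,4}, {1}, {5} are disjoint, each induces a connected subgraph, and every pair is joined by at least one edge of G. Contracting each set to a single vertex therefore yields K_{4} as a minor, and since treewidth is minor-monotone, tw(G) ≥ tw(K_{4}) = 3. Therefore the treewidth is 3.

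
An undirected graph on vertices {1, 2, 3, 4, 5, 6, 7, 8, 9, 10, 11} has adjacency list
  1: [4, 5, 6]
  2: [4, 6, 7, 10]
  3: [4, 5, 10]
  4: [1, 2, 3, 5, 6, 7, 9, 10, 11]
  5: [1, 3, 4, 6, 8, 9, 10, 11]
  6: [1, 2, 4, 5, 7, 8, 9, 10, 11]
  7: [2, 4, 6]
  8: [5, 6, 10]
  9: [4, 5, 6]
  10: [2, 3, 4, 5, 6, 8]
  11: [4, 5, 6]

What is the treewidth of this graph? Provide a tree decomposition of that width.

Treewidth 3.
Bags: B1 = {4, 5, 6, 10}  B2 = {2, 4, 6, 10}  B3 = {4, 5, 6, 11}  B4 = {4, 5, 6, 9}  B5 = {3, 4, 5, 10}  B6 = {2, 4, 6, 7}  B7 = {1, 4, 5, 6}  B8 = {5, 6, 8, 10}
Tree: B1–B2, B1–B3, B1–B4, B1–B5, B2–B6, B3–B7, B1–B8

The largest bag has 4 vertices, giving width 3; this decomposition certifies tw(G) ≤ 3. On the other hand G contains the 4-clique {5, 6, 8, 10}. A clique must lie in a single bag of any decomposition, so no decomposition can have width below 3. Therefore the treewidth is 3.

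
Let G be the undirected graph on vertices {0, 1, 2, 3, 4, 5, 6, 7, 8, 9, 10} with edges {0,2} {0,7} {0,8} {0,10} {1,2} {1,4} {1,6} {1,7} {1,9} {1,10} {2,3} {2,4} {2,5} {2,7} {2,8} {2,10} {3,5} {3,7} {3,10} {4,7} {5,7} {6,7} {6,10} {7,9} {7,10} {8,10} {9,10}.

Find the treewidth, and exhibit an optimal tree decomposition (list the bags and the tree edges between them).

Every bag has size at most 4, so the width is 4 − 1 = 3 and tw(G) ≤ 3. On the other hand G contains the 4-clique {0, 2, 8, 10}. A clique must lie in a single bag of any decomposition, so no decomposition can have width below 3. The upper and lower bounds meet at 3, so that is the treewidth.

Treewidth 3.
One such decomposition:
Bags: B1 = {0, 2, 7, 10}  B2 = {0, 2, 8, 10}  B3 = {1, 2, 7, 10}  B4 = {1, 6, 7, 10}  B5 = {2, 3, 7, 10}  B6 = {2, 3, 5, 7}  B7 = {1, 7, 9, 10}  B8 = {1, 2, 4, 7}
Tree: B1–B2, B1–B3, B3–B4, B1–B5, B5–B6, B3–B7, B3–B8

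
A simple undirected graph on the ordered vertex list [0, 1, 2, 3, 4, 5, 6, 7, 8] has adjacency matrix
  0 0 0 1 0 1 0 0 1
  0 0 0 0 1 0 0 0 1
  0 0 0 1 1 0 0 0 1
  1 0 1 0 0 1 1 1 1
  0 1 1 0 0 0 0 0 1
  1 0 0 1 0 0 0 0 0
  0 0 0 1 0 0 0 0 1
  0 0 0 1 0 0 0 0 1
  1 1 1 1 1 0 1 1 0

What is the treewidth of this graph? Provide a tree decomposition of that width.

Treewidth 2.
Bags: B1 = {2, 3, 8}  B2 = {3, 6, 8}  B3 = {0, 3, 8}  B4 = {2, 4, 8}  B5 = {0, 3, 5}  B6 = {1, 4, 8}  B7 = {3, 7, 8}
Tree: B1–B2, B2–B3, B1–B4, B3–B5, B4–B6, B1–B7

Every bag has size at most 3, so the width is 3 − 1 = 2 and tw(G) ≤ 2. On the other hand G contains the 3-clique {1, 4, 8}. A clique must lie in a single bag of any decomposition, so no decomposition can have width below 2. Therefore the treewidth is 2.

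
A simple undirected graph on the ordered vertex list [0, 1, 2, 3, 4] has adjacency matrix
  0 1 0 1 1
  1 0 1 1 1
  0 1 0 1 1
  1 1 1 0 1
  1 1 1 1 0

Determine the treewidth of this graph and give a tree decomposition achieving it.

The largest bag has 4 vertices, giving width 3; this decomposition certifies tw(G) ≤ 3. For the lower bound, the 4 vertices {0, 1, 3, 4} are pairwise adjacent, and any tree decomposition puts a clique entirely inside one bag — forcing width ≥ 3. Hence tw(G) = 3 exactly.

Treewidth 3.
Bags: B1 = {0, 1, 3, 4}  B2 = {1, 2, 3, 4}
Tree: B1–B2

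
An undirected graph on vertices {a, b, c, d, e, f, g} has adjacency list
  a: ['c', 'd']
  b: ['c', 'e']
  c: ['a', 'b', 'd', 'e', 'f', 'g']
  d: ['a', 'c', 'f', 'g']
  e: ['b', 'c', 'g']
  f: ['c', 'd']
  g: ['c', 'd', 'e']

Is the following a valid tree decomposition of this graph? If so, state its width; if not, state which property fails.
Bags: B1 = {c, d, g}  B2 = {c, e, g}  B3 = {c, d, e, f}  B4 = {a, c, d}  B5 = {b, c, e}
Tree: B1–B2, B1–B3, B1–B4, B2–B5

A tree decomposition must satisfy three properties: every vertex lies in some bag; for every edge, both endpoints lie together in some bag; and for every vertex, the bags containing it form a connected subtree. Here bags containing vertex e are not connected in the tree, so the decomposition is invalid.

No — bags containing vertex e are not connected in the tree.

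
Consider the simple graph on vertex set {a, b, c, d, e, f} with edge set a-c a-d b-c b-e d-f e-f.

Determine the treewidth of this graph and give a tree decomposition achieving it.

Treewidth 2.
Bags: B1 = {a, b, c}  B2 = {a, b, e}  B3 = {a, e, f}  B4 = {a, d, f}
Tree: B1–B2, B2–B3, B3–B4

Each bag holds 3 vertices, so the decomposition has width 2, which upper-bounds the treewidth. Since a–c–b–e–f–d–a is a cycle in G, G is not acyclic. Forests are exactly the graphs of treewidth ≤ 1, so tw(G) ≥ 2. The upper and lower bounds meet at 2, so that is the treewidth.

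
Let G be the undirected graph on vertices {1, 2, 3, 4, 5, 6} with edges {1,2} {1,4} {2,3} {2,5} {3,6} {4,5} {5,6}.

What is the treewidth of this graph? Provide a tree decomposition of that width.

Each bag holds 3 vertices, so the decomposition has width 2, which upper-bounds the treewidth. The edges 3–6–5–2–3 form a cycle, so G is not a tree and its treewidth is at least 2. Therefore the treewidth is 2.

Treewidth 2.
Bags: B1 = {2, 3, 6}  B2 = {2, 5, 6}  B3 = {1, 2, 5}  B4 = {1, 4, 5}
Tree: B1–B2, B2–B3, B3–B4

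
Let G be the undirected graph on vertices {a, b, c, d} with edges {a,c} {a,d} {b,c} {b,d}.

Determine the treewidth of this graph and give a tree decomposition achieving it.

Treewidth 2.
Bags: B1 = {a, c, d}  B2 = {b, c, d}
Tree: B1–B2

The largest bag has 3 vertices, giving width 2; this decomposition certifies tw(G) ≤ 2. Since d–a–c–b–d is a cycle in G, G is not acyclic. Forests are exactly the graphs of treewidth ≤ 1, so tw(G) ≥ 2. Therefore the treewidth is 2.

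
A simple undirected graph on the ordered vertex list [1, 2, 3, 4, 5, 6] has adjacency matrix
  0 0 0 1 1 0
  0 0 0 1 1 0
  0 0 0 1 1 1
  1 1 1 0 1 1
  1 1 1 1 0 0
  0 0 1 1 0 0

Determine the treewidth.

2

A width-2 tree decomposition is:
Bags: B1 = {3, 4, 6}  B2 = {3, 4, 5}  B3 = {1, 4, 5}  B4 = {2, 4, 5}
Tree: B1–B2, B2–B3, B3–B4
The largest bag has 3 vertices, giving width 2; this decomposition certifies tw(G) ≤ 2. Conversely, {1, 4, 5} is a clique of size 3, and the vertices of any clique must share a bag in every tree decomposition; so some bag has ≥ 3 vertices and tw(G) ≥ 2. Combining the bounds, tw(G) = 2.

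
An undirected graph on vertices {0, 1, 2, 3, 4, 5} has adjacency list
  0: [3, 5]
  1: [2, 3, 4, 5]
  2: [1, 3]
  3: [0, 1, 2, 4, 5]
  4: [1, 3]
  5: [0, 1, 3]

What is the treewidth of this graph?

2

A width-2 tree decomposition is:
Bags: B1 = {0, 3, 5}  B2 = {1, 3, 5}  B3 = {1, 3, 4}  B4 = {1, 2, 3}
Tree: B1–B2, B2–B3, B3–B4
Every bag has size at most 3, so the width is 3 − 1 = 2 and tw(G) ≤ 2. For the lower bound, the 3 vertices {0, 3, 5} are pairwise adjacent, and any tree decomposition puts a clique entirely inside one bag — forcing width ≥ 2. The upper and lower bounds meet at 2, so that is the treewidth.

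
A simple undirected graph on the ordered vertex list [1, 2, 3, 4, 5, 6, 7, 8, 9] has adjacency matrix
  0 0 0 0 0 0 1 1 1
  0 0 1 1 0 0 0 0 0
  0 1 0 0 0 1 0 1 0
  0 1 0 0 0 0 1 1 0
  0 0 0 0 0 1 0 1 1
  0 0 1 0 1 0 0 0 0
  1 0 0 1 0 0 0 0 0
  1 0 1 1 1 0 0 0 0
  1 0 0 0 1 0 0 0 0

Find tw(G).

3

A width-3 tree decomposition is:
Bags: B1 = {1, 2, 4, 7}  B2 = {1, 2, 4, 8}  B3 = {1, 2, 3, 8}  B4 = {1, 3, 8, 9}  B5 = {3, 5, 8, 9}  B6 = {3, 5, 6, 9}
Tree: B1–B2, B2–B3, B3–B4, B4–B5, B5–B6
The largest bag has 4 vertices, giving width 3; this decomposition certifies tw(G) ≤ 3. For the lower bound: the 4 vertex sets {2,4,7}, {1}, {8}, {3,5,6,9} are disjoint, each induces a connected subgraph, and every pair is joined by at least one edge of G. Contracting each set to a single vertex therefore yields K_{4} as a minor, and since treewidth is minor-monotone, tw(G) ≥ tw(K_{4}) = 3. Therefore the treewidth is 3.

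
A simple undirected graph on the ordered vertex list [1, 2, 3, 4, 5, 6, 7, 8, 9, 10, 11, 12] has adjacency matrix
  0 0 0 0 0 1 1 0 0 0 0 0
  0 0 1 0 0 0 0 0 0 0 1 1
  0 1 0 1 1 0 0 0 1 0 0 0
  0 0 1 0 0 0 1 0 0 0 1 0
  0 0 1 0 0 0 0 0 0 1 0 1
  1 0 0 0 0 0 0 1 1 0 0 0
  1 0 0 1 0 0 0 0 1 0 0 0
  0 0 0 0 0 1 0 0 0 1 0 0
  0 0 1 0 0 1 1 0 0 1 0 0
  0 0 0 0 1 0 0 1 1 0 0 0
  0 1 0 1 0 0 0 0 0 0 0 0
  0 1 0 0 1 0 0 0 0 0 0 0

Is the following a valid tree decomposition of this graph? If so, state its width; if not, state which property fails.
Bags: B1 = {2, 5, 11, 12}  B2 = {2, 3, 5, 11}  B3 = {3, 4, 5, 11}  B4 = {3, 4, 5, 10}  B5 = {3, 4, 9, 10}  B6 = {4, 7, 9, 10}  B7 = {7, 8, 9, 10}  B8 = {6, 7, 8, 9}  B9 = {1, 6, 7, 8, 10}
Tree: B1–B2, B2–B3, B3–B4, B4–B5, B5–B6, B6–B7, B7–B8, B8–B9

No — bags containing vertex 10 are not connected in the tree.

A tree decomposition must satisfy three properties: every vertex lies in some bag; for every edge, both endpoints lie together in some bag; and for every vertex, the bags containing it form a connected subtree. Here bags containing vertex 10 are not connected in the tree, so the decomposition is invalid.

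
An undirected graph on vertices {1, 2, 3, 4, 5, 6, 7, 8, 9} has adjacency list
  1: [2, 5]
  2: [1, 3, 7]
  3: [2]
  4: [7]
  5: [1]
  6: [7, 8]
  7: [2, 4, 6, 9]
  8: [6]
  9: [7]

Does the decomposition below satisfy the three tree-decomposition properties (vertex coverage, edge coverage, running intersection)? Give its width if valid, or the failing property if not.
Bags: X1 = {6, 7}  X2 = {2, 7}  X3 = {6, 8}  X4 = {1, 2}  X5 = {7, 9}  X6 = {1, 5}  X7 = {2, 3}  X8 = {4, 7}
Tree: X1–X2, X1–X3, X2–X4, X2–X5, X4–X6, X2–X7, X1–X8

Yes; width 1.

Vertex coverage: the bags together contain {1, 2, 3, 4, 5, 6, 7, 8, 9}, the full vertex set. Edge coverage: each edge of G has both endpoints in at least one bag. Running intersection: for every vertex, the bags containing it form a connected subtree. All three properties hold, so this is a valid tree decomposition of width max|bag| − 1 = 1, and hence tw(G) ≤ 1.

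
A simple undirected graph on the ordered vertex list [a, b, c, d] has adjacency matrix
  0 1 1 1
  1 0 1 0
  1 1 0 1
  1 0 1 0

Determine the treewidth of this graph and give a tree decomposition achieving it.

Every bag has size at most 3, so the width is 3 − 1 = 2 and tw(G) ≤ 2. On the other hand G contains the 3-clique {a, c, d}. A clique must lie in a single bag of any decomposition, so no decomposition can have width below 2. Combining the bounds, tw(G) = 2.

Treewidth 2.
One such decomposition:
Bags: B1 = {a, b, c}  B2 = {a, c, d}
Tree: B1–B2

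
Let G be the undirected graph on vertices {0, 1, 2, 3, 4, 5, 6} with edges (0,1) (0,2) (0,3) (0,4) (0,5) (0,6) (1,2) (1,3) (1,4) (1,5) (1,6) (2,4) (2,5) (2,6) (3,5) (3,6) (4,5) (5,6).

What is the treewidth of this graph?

4

A width-4 tree decomposition is:
Bags: B1 = {0, 1, 2, 4, 5}  B2 = {0, 1, 2, 5, 6}  B3 = {0, 1, 3, 5, 6}
Tree: B1–B2, B2–B3
Each bag holds 5 vertices, so the decomposition has width 4, which upper-bounds the treewidth. Conversely, {0, 1, 2, 4, 5} is a clique of size 5, and the vertices of any clique must share a bag in every tree decomposition; so some bag has ≥ 5 vertices and tw(G) ≥ 4. Combining the bounds, tw(G) = 4.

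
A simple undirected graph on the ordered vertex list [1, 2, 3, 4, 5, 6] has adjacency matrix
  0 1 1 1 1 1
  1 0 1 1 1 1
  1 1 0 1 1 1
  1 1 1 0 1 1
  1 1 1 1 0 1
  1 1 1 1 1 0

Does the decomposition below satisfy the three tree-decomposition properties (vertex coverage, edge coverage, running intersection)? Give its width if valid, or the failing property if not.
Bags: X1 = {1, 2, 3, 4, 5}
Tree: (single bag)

No — vertex 6 appears in no bag.

A tree decomposition must satisfy three properties: every vertex lies in some bag; for every edge, both endpoints lie together in some bag; and for every vertex, the bags containing it form a connected subtree. Here vertex 6 appears in no bag, so the decomposition is invalid.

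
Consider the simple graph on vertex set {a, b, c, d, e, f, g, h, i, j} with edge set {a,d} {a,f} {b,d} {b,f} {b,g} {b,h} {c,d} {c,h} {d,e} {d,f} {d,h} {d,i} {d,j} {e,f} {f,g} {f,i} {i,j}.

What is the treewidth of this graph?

2

A width-2 tree decomposition is:
Bags: B1 = {a, d, f}  B2 = {d, e, f}  B3 = {b, d, f}  B4 = {b, f, g}  B5 = {d, f, i}  B6 = {b, d, h}  B7 = {d, i, j}  B8 = {c, d, h}
Tree: B1–B2, B2–B3, B3–B4, B3–B5, B3–B6, B5–B7, B6–B8
Each bag holds 3 vertices, so the decomposition has width 2, which upper-bounds the treewidth. For the lower bound, the 3 vertices {d, i, j} are pairwise adjacent, and any tree decomposition puts a clique entirely inside one bag — forcing width ≥ 2. The upper and lower bounds meet at 2, so that is the treewidth.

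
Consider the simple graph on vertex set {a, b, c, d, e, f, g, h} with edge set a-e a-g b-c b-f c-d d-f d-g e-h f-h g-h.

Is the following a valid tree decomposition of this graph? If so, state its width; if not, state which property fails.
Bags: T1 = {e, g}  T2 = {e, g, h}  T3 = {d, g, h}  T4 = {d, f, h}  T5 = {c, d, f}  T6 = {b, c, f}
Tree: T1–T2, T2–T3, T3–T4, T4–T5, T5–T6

No — vertex a appears in no bag.

A tree decomposition must satisfy three properties: every vertex lies in some bag; for every edge, both endpoints lie together in some bag; and for every vertex, the bags containing it form a connected subtree. Here vertex a appears in no bag, so the decomposition is invalid.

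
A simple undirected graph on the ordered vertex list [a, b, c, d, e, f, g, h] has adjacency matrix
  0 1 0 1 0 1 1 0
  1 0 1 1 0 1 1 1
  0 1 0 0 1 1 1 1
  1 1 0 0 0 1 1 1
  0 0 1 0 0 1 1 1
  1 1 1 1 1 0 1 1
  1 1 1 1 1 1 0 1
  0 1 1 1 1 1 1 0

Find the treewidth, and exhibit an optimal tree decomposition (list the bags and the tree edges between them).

The largest bag has 5 vertices, giving width 4; this decomposition certifies tw(G) ≤ 4. On the other hand G contains the 5-clique {b, d, f, g, h}. A clique must lie in a single bag of any decomposition, so no decomposition can have width below 4. Therefore the treewidth is 4.

Treewidth 4.
One optimal decomposition is:
Bags: B1 = {b, d, f, g, h}  B2 = {b, c, f, g, h}  B3 = {c, e, f, g, h}  B4 = {a, b, d, f, g}
Tree: B1–B2, B2–B3, B1–B4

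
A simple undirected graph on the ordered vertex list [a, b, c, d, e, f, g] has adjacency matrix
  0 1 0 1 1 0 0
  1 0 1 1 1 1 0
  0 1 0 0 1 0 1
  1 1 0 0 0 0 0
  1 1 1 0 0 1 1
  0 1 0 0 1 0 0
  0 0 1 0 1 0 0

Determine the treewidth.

A width-2 tree decomposition is:
Bags: B1 = {b, c, e}  B2 = {c, e, g}  B3 = {a, b, e}  B4 = {b, e, f}  B5 = {a, b, d}
Tree: B1–B2, B1–B3, B1–B4, B3–B5
Every bag has size at most 3, so the width is 3 − 1 = 2 and tw(G) ≤ 2. Conversely, {a, b, d} is a clique of size 3, and the vertices of any clique must share a bag in every tree decomposition; so some bag has ≥ 3 vertices and tw(G) ≥ 2. Therefore the treewidth is 2.

2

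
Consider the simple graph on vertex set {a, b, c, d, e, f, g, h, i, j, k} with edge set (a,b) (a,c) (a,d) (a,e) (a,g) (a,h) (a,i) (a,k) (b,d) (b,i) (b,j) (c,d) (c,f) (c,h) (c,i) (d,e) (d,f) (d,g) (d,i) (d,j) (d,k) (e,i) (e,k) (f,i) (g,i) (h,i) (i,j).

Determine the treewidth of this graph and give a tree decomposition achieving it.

Each bag holds 4 vertices, so the decomposition has width 3, which upper-bounds the treewidth. On the other hand G contains the 4-clique {a, d, e, k}. A clique must lie in a single bag of any decomposition, so no decomposition can have width below 3. Combining the bounds, tw(G) = 3.

Treewidth 3.
One such decomposition:
Bags: B1 = {a, d, e, i}  B2 = {a, c, d, i}  B3 = {a, b, d, i}  B4 = {a, d, g, i}  B5 = {a, d, e, k}  B6 = {b, d, i, j}  B7 = {a, c, h, i}  B8 = {c, d, f, i}
Tree: B1–B2, B1–B3, B3–B4, B1–B5, B3–B6, B2–B7, B2–B8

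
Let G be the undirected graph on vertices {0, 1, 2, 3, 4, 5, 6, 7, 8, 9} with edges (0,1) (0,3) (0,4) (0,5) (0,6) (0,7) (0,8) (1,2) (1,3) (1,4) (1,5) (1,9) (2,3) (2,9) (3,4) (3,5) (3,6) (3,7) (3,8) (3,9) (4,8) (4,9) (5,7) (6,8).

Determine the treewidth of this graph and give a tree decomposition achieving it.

Treewidth 3.
One optimal decomposition is:
Bags: B1 = {0, 1, 3, 4}  B2 = {1, 3, 4, 9}  B3 = {0, 3, 4, 8}  B4 = {0, 3, 6, 8}  B5 = {0, 1, 3, 5}  B6 = {1, 2, 3, 9}  B7 = {0, 3, 5, 7}
Tree: B1–B2, B1–B3, B3–B4, B1–B5, B2–B6, B5–B7

Every bag has size at most 4, so the width is 4 − 1 = 3 and tw(G) ≤ 3. Conversely, {0, 3, 4, 8} is a clique of size 4, and the vertices of any clique must share a bag in every tree decomposition; so some bag has ≥ 4 vertices and tw(G) ≥ 3. The upper and lower bounds meet at 3, so that is the treewidth.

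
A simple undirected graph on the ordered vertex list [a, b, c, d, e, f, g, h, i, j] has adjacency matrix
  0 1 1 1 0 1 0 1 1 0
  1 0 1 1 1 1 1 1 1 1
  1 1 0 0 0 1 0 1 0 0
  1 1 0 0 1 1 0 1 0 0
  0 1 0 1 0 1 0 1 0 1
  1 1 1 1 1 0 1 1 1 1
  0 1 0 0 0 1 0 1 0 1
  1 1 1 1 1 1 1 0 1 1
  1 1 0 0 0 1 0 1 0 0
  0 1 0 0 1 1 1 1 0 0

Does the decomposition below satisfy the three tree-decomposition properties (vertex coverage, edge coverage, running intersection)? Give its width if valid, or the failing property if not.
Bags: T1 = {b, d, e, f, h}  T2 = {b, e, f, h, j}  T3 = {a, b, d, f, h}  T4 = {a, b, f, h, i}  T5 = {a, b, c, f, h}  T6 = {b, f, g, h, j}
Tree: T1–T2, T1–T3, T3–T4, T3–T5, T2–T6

Checking the three conditions: (i) the bags cover all of {a, b, c, d, e, f, g, h, i, j}; (ii) for each edge, some bag contains both endpoints; (iii) the bags containing any fixed vertex form a subtree. All hold, so the decomposition is valid with width 5 − 1 = 4.

Yes; width 4.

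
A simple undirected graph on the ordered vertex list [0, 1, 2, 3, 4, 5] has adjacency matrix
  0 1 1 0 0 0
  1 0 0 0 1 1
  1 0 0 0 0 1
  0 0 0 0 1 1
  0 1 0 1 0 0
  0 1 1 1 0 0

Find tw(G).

2

A width-2 tree decomposition is:
Bags: B1 = {0, 1, 2}  B2 = {1, 2, 5}  B3 = {1, 4, 5}  B4 = {3, 4, 5}
Tree: B1–B2, B2–B3, B3–B4
Every bag has size at most 3, so the width is 3 − 1 = 2 and tw(G) ≤ 2. For the lower bound, G contains the cycle 0–2–5–1–0, so G is not a forest; only forests have treewidth ≤ 1, hence tw(G) ≥ 2. The upper and lower bounds meet at 2, so that is the treewidth.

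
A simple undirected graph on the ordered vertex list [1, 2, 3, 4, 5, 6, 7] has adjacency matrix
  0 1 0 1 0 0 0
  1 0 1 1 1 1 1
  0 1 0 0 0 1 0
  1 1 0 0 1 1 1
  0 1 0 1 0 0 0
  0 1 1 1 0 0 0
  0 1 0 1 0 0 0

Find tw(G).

A width-2 tree decomposition is:
Bags: B1 = {2, 4, 7}  B2 = {2, 4, 6}  B3 = {1, 2, 4}  B4 = {2, 3, 6}  B5 = {2, 4, 5}
Tree: B1–B2, B2–B3, B2–B4, B2–B5
Each bag holds 3 vertices, so the decomposition has width 2, which upper-bounds the treewidth. For the lower bound, the 3 vertices {2, 3, 6} are pairwise adjacent, and any tree decomposition puts a clique entirely inside one bag — forcing width ≥ 2. Combining the bounds, tw(G) = 2.

2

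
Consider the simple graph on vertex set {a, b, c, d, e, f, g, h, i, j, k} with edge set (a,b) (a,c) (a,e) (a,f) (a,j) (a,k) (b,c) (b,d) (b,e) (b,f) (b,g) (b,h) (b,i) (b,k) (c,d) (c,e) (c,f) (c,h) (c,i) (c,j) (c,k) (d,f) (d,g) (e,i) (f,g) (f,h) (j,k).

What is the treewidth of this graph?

A width-3 tree decomposition is:
Bags: B1 = {a, b, c, e}  B2 = {a, b, c, f}  B3 = {b, c, d, f}  B4 = {a, b, c, k}  B5 = {a, c, j, k}  B6 = {b, d, f, g}  B7 = {b, c, f, h}  B8 = {b, c, e, i}
Tree: B1–B2, B2–B3, B1–B4, B4–B5, B3–B6, B2–B7, B1–B8
The largest bag has 4 vertices, giving width 3; this decomposition certifies tw(G) ≤ 3. On the other hand G contains the 4-clique {a, c, j, k}. A clique must lie in a single bag of any decomposition, so no decomposition can have width below 3. Hence tw(G) = 3 exactly.

3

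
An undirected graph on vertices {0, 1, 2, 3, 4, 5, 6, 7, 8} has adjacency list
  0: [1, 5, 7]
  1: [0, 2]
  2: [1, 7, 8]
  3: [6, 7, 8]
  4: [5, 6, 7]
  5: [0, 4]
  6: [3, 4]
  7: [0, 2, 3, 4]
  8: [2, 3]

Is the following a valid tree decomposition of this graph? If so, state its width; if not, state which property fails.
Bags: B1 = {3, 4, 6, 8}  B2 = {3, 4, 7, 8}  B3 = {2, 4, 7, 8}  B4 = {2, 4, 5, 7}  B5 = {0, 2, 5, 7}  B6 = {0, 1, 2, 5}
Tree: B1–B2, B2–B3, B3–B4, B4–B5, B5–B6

Every vertex of G appears in some bag (union = {0, 1, 2, 3, 4, 5, 6, 7, 8}); every edge is covered by a bag; and for each vertex v the set of bags containing v is connected in the bag tree. The decomposition is therefore valid. The largest bag has 4 vertices, so the width is 3.

Yes; width 3.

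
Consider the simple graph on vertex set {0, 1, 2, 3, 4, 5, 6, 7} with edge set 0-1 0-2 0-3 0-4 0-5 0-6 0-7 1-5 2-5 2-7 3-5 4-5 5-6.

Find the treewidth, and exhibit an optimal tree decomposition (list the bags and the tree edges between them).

Treewidth 2.
One optimal decomposition is:
Bags: B1 = {0, 1, 5}  B2 = {0, 3, 5}  B3 = {0, 2, 5}  B4 = {0, 5, 6}  B5 = {0, 2, 7}  B6 = {0, 4, 5}
Tree: B1–B2, B2–B3, B1–B4, B3–B5, B3–B6

Each bag holds 3 vertices, so the decomposition has width 2, which upper-bounds the treewidth. For the lower bound, the 3 vertices {0, 1, 5} are pairwise adjacent, and any tree decomposition puts a clique entirely inside one bag — forcing width ≥ 2. Combining the bounds, tw(G) = 2.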